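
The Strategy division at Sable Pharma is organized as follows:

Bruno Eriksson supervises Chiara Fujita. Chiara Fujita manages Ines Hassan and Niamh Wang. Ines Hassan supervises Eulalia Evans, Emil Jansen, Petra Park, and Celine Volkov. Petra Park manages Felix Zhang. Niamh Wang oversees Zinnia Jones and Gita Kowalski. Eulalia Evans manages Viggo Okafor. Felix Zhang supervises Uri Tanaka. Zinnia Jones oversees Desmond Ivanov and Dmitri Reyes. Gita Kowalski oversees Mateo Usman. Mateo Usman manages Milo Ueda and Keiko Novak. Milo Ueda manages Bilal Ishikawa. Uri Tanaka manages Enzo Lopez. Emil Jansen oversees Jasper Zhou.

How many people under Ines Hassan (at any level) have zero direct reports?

4

The people in Ines Hassan's organization with no one reporting to them are Jasper Zhou, Celine Volkov, Viggo Okafor, Enzo Lopez. That is 4.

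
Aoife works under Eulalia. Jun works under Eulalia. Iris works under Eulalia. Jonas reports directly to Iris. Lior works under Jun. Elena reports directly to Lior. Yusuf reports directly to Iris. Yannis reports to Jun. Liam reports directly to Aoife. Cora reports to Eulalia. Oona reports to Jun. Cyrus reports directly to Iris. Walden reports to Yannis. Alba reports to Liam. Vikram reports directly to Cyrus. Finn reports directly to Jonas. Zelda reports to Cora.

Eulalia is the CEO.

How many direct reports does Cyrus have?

Cyrus directly manages Vikram. That is 1 direct report.

1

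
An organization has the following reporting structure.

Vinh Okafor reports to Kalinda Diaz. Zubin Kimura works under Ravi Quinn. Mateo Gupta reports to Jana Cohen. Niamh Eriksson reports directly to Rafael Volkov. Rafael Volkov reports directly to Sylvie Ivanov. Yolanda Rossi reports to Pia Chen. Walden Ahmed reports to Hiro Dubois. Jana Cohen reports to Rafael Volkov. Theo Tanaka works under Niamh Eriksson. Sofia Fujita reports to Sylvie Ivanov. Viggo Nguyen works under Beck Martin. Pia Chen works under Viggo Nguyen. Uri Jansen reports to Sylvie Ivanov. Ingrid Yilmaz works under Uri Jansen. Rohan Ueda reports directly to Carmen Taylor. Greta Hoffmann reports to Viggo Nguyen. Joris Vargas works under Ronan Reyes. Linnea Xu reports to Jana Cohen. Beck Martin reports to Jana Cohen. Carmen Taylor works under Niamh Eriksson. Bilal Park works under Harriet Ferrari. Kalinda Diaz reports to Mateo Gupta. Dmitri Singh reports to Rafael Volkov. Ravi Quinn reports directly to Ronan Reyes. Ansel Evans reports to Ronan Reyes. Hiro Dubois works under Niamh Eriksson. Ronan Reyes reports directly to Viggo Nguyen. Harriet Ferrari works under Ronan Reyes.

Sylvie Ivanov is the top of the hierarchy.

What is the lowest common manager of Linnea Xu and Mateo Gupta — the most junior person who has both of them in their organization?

Jana Cohen

Linnea Xu's chain of managers is Jana Cohen, Rafael Volkov, Sylvie Ivanov. Mateo Gupta's chain of managers is Jana Cohen, Rafael Volkov, Sylvie Ivanov. The first manager that appears in both chains is Jana Cohen.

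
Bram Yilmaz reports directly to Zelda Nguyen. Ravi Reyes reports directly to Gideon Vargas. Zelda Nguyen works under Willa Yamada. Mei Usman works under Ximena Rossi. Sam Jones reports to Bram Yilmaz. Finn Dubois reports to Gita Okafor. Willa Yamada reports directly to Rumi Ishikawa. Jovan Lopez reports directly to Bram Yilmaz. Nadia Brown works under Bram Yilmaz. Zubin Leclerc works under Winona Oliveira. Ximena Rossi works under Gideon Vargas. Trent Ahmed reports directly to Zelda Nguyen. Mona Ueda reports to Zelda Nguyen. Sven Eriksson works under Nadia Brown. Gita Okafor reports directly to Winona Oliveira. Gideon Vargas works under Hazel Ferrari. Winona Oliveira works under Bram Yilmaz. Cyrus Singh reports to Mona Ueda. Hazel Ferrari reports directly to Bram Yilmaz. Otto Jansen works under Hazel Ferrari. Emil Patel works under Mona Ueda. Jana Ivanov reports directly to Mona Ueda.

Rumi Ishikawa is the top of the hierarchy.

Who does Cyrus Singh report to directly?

Mona Ueda

Cyrus Singh reports directly to Mona Ueda.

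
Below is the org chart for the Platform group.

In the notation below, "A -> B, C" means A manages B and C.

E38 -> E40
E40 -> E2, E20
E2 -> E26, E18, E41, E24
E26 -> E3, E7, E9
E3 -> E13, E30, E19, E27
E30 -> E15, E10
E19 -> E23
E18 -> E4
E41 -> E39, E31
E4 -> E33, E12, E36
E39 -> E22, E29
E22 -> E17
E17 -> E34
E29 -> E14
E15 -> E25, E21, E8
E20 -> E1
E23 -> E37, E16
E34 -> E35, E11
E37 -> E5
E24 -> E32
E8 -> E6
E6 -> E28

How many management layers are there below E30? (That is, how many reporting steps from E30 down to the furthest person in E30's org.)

4

The longest chain under E30 runs E30 → E15 → E8 → E6 → E28, which is 4 levels below E30.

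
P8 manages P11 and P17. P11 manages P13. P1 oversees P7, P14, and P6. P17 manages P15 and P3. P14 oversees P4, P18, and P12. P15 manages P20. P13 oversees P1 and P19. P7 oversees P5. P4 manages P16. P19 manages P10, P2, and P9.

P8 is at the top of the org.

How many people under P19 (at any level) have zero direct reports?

The people in P19's organization with no one reporting to them are P9, P2, P10. That is 3.

3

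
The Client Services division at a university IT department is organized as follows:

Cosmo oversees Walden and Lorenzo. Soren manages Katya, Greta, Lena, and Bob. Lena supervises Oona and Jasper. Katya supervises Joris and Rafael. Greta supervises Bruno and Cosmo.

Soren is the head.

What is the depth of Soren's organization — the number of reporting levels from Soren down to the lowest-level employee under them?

The longest chain under Soren runs Soren → Greta → Cosmo → Lorenzo, which is 3 levels below Soren.

3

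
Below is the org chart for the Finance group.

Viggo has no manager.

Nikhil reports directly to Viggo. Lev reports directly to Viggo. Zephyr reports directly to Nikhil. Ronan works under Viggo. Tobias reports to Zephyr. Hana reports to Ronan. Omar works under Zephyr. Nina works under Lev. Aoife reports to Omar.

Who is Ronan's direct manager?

Ronan reports directly to Viggo.

Viggo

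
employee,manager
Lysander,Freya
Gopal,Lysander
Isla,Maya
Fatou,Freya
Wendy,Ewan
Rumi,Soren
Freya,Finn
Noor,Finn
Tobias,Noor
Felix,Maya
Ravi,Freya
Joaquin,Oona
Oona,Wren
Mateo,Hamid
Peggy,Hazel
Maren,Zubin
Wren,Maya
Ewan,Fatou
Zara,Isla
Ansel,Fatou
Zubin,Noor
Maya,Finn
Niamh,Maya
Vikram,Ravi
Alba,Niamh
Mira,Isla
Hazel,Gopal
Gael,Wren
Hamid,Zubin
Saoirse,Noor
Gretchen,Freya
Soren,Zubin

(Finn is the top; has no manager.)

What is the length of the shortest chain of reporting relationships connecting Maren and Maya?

4

Maren is 3 levels below Finn, and Maya is 1 level below Finn (their lowest common manager). The shortest path runs up from Maren to Finn and back down to Maya: 3 + 1 = 4 links.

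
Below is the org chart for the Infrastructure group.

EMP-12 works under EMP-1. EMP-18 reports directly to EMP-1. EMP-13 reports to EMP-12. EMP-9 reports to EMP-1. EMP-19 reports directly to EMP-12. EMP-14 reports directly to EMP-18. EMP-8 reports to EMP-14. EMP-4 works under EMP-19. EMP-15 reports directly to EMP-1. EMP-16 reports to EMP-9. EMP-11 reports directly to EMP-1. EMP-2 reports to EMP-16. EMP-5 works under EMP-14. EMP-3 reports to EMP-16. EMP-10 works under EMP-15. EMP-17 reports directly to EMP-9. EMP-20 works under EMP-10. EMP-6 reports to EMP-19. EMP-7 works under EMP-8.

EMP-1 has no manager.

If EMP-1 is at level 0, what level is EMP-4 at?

3

Chain from EMP-4 up to EMP-1: EMP-4 → EMP-19 → EMP-12 → EMP-1. That is 3 steps up, so EMP-4 is 3 levels below EMP-1.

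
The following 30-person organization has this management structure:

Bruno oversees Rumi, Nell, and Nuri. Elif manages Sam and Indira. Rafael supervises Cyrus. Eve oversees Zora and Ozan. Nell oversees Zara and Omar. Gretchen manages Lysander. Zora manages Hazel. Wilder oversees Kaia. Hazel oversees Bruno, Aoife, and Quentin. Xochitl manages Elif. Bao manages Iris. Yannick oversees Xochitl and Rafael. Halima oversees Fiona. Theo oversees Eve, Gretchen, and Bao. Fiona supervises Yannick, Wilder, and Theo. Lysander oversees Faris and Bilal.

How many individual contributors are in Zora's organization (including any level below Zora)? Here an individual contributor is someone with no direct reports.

The people in Zora's organization with no one reporting to them are Quentin, Aoife, Nuri, Rumi, Omar, Zara. That is 6.

6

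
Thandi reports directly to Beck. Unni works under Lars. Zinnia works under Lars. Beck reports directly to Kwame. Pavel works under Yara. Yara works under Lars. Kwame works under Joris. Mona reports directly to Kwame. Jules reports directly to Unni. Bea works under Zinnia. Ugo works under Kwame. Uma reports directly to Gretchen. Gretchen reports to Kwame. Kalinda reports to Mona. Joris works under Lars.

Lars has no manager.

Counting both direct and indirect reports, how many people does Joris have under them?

Joris directly manages Kwame. Under Kwame: Beck, Thandi, Gretchen, Uma, Ugo, Mona, Kalinda (7). That's 8 in total.

8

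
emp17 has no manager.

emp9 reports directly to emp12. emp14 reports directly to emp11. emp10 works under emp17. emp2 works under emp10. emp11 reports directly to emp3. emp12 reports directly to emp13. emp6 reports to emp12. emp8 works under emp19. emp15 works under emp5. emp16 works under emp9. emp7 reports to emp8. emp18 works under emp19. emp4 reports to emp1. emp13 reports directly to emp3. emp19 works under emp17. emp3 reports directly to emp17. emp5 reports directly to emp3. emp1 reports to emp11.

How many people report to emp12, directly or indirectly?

emp12 directly manages emp9, emp6. Under emp9: emp16 (1). emp6 has no reports. So emp12's organization is 2 direct reports plus everyone under them: 2 + 1 = 3.

3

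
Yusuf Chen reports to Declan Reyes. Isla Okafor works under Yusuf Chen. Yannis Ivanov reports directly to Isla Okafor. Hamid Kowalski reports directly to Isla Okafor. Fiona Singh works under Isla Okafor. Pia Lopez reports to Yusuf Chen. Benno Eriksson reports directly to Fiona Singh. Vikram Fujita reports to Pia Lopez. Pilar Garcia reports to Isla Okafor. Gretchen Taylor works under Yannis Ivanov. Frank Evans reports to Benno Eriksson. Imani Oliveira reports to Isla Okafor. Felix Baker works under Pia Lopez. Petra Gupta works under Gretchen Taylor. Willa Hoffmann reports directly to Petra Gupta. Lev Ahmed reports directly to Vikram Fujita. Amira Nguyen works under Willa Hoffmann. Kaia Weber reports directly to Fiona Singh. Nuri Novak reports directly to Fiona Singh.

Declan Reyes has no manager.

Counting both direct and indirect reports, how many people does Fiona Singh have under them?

4

Fiona Singh directly manages Benno Eriksson, Kaia Weber, Nuri Novak. Under Benno Eriksson: Frank Evans (1). Kaia Weber has no reports. Nuri Novak has no reports. So Fiona Singh's organization is 3 direct reports plus everyone under them: 2 + 1 + 1 = 4.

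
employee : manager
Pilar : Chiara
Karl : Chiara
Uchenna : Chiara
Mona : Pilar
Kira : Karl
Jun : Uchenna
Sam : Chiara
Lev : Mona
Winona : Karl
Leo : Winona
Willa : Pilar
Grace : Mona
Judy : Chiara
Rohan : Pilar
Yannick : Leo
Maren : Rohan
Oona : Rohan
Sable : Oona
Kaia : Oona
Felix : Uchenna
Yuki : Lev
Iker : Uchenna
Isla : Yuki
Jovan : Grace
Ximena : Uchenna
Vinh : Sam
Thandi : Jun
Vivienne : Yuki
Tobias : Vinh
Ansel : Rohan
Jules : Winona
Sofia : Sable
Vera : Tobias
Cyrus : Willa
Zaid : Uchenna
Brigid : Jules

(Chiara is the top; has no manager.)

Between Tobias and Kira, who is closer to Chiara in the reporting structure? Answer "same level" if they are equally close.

Tobias is 3 levels below Chiara; Kira is 2. Kira is higher.

Kira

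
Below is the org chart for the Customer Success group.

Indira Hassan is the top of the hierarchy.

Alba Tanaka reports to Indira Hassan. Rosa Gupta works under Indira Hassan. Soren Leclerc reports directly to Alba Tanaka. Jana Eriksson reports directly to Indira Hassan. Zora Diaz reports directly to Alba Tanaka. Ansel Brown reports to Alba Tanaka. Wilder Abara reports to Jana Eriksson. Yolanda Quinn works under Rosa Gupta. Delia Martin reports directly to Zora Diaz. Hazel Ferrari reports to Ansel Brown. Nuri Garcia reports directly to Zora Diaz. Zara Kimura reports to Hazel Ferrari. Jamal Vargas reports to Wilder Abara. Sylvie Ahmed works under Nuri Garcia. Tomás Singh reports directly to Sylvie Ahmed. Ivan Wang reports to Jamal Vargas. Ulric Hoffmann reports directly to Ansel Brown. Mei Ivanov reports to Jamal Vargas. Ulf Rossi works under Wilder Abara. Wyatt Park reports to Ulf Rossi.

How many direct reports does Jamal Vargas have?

Jamal Vargas directly manages Ivan Wang, Mei Ivanov. That is 2 direct reports.

2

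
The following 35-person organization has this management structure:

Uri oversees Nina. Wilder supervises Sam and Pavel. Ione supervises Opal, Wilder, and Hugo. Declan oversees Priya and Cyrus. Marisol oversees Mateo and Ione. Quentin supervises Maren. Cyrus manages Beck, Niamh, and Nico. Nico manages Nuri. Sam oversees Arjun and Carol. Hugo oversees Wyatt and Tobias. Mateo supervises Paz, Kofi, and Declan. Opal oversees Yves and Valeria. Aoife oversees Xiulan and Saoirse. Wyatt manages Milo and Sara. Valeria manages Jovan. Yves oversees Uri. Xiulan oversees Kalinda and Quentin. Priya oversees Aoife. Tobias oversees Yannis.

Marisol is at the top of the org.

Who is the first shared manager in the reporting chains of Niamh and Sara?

Marisol

Niamh's chain of managers is Cyrus, Declan, Mateo, Marisol. Sara's chain of managers is Wyatt, Hugo, Ione, Marisol. The first manager that appears in both chains is Marisol.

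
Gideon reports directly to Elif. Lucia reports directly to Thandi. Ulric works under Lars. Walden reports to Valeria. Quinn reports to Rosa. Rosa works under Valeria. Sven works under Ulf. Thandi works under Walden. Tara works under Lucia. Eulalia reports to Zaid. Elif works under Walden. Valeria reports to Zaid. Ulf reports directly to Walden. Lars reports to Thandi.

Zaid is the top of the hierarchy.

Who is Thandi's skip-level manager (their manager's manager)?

Valeria

Thandi reports to Walden, and Walden reports to Valeria. So Thandi's skip-level manager is Valeria.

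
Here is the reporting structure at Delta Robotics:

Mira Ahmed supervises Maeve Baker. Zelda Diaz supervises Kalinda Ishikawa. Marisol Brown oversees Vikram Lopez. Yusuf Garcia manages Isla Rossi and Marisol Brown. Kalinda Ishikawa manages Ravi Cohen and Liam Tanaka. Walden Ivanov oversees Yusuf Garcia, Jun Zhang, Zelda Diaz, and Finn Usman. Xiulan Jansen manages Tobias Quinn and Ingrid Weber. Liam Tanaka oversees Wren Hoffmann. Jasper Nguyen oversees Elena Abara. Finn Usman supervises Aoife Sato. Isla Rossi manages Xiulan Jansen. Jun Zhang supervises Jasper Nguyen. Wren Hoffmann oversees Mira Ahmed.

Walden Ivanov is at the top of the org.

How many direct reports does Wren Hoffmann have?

Wren Hoffmann directly manages Mira Ahmed. That is 1 direct report.

1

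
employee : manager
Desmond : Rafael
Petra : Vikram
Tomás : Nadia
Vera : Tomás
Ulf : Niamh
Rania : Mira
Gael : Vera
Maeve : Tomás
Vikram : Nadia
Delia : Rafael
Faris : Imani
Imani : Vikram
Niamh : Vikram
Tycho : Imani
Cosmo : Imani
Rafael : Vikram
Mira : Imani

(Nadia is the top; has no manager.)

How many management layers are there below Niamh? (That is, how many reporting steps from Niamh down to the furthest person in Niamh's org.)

The longest chain under Niamh runs Niamh → Ulf, which is 1 level below Niamh.

1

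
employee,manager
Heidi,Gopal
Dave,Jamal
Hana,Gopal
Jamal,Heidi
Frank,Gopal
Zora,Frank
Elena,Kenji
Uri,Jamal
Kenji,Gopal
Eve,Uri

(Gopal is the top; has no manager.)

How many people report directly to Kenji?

1

Kenji directly manages Elena. That is 1 direct report.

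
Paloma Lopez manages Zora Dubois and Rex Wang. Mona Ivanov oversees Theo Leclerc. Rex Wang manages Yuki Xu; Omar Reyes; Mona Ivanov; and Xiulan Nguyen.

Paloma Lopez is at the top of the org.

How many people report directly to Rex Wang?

4

Rex Wang directly manages Xiulan Nguyen, Mona Ivanov, Yuki Xu, Omar Reyes. That is 4 direct reports.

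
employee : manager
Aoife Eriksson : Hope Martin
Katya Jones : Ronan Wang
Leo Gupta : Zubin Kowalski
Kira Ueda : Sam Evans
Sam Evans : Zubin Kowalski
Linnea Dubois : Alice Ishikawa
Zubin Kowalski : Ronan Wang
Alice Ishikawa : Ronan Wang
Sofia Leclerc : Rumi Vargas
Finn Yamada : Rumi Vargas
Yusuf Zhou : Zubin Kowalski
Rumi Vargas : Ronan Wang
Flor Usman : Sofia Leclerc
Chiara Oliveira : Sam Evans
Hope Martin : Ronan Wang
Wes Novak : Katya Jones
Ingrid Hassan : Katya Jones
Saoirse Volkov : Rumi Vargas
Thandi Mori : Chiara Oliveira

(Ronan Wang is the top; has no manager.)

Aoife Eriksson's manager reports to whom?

Ronan Wang

Aoife Eriksson reports to Hope Martin, and Hope Martin reports to Ronan Wang. So Aoife Eriksson's skip-level manager is Ronan Wang.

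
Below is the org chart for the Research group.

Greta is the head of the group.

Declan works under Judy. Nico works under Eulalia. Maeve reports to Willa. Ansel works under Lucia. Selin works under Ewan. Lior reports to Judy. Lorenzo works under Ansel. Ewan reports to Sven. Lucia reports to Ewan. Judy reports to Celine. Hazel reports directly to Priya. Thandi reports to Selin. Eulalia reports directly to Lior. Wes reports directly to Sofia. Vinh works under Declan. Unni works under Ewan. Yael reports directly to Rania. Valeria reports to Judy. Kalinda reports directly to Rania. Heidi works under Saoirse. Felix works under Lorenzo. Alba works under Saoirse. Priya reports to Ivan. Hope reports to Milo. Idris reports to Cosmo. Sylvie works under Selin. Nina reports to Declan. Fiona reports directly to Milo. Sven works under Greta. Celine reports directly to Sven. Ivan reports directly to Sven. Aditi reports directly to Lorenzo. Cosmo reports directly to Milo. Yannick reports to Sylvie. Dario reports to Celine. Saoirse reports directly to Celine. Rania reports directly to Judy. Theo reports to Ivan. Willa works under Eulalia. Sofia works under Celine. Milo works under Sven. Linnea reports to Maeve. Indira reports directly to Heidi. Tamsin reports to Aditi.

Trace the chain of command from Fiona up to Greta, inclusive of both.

Fiona reports to Milo. Milo reports to Sven. Sven reports to Greta. Greta is at the top.

Fiona -> Milo -> Sven -> Greta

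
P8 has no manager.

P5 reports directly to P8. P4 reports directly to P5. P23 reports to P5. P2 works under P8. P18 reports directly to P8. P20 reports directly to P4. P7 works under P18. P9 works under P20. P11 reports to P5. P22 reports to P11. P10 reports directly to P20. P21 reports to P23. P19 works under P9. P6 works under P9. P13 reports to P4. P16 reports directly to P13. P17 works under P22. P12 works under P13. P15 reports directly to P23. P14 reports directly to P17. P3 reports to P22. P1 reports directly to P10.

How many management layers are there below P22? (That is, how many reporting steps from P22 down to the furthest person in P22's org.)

2

The longest chain under P22 runs P22 → P17 → P14, which is 2 levels below P22.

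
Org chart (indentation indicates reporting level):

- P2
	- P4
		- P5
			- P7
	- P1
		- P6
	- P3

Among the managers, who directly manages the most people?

P2

Direct-report counts: P2 has 3; P1 has 1; P4 has 1; P5 has 1. The largest is 3, held by P2.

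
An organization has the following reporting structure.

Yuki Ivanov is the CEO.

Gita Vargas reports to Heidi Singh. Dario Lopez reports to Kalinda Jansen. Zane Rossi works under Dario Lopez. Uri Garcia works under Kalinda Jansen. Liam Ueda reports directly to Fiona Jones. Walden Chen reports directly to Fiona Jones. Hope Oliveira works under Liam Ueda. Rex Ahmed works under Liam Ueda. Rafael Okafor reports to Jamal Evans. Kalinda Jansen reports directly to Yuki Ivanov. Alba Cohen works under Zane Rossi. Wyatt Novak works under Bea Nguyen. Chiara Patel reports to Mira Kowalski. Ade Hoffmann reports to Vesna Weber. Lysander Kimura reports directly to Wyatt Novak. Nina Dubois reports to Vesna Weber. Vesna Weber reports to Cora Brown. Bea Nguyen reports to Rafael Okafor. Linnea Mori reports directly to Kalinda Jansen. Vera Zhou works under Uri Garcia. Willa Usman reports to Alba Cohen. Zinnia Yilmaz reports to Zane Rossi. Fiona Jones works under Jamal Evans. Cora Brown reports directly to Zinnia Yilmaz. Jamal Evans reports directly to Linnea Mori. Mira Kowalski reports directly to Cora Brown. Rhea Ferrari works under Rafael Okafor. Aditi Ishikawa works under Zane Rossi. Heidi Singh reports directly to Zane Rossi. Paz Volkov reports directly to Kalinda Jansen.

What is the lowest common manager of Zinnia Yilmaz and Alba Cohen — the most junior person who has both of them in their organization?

Zinnia Yilmaz's chain of managers is Zane Rossi, Dario Lopez, Kalinda Jansen, Yuki Ivanov. Alba Cohen's chain of managers is Zane Rossi, Dario Lopez, Kalinda Jansen, Yuki Ivanov. The first manager that appears in both chains is Zane Rossi.

Zane Rossi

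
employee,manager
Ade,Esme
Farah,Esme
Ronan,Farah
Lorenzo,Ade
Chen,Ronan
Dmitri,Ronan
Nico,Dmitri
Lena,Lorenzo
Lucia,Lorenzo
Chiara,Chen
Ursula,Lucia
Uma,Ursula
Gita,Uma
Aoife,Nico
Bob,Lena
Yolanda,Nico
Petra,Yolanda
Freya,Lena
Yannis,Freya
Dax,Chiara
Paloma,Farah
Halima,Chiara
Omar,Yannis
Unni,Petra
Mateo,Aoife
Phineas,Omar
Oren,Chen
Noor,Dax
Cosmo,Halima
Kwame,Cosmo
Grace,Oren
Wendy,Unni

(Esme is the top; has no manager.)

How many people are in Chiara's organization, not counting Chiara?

Chiara directly manages Dax, Halima. Under Dax: Noor (1). Under Halima: Cosmo, Kwame (2). So Chiara's organization is 2 direct reports plus everyone under them: 2 + 3 = 5.

5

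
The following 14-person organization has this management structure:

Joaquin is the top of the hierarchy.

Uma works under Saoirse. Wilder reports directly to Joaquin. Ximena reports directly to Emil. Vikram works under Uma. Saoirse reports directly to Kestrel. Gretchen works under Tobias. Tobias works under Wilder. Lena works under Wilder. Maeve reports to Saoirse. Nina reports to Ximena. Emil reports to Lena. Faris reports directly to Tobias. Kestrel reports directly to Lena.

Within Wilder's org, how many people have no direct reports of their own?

5

The people in Wilder's organization with no one reporting to them are Faris, Gretchen, Maeve, Vikram, Nina. That is 5.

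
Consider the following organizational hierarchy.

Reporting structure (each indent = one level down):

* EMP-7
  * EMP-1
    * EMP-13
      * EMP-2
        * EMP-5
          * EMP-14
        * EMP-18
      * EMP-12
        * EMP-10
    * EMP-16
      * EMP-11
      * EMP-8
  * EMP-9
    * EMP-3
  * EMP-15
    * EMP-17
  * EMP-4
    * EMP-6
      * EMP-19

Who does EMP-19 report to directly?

EMP-19 reports directly to EMP-6.

EMP-6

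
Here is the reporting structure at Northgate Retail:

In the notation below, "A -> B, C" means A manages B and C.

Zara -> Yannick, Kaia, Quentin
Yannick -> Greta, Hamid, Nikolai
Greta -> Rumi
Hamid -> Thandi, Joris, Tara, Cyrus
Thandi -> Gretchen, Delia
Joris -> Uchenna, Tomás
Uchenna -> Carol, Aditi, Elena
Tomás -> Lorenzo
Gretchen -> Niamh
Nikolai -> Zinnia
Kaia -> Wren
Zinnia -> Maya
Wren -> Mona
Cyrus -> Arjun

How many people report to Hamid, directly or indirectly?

Hamid directly manages Thandi, Joris, Tara, Cyrus. Under Thandi: Delia, Gretchen, Niamh (3). Under Joris: Tomás, Lorenzo, Uchenna, Elena, Aditi, Carol (6). Tara has no reports. Under Cyrus: Arjun (1). So Hamid's organization is 4 direct reports plus everyone under them: 4 + 7 + 1 + 2 = 14.

14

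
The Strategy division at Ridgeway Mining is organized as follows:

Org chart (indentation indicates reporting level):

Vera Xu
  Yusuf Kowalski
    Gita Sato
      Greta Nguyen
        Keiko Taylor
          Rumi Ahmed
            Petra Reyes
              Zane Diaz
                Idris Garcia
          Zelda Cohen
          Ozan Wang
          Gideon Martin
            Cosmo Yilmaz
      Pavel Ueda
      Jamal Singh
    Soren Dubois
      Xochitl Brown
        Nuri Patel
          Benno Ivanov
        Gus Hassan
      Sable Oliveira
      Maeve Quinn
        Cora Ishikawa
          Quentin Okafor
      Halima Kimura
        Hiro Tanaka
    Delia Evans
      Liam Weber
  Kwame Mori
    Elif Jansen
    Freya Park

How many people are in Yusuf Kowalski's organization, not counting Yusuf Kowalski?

Yusuf Kowalski directly manages Gita Sato, Soren Dubois, Delia Evans. Under Gita Sato: Jamal Singh, Pavel Ueda, Greta Nguyen, Keiko Taylor, Gideon Martin, Cosmo Yilmaz, Ozan Wang, Zelda Cohen, Rumi Ahmed, Petra Reyes, Zane Diaz, Idris Garcia (12). Under Soren Dubois: Halima Kimura, Hiro Tanaka, Maeve Quinn, Cora Ishikawa, Quentin Okafor, Sable Oliveira, Xochitl Brown, Gus Hassan, Nuri Patel, Benno Ivanov (10). Under Delia Evans: Liam Weber (1). So Yusuf Kowalski's organization is 3 direct reports plus everyone under them: 13 + 11 + 2 = 26.

26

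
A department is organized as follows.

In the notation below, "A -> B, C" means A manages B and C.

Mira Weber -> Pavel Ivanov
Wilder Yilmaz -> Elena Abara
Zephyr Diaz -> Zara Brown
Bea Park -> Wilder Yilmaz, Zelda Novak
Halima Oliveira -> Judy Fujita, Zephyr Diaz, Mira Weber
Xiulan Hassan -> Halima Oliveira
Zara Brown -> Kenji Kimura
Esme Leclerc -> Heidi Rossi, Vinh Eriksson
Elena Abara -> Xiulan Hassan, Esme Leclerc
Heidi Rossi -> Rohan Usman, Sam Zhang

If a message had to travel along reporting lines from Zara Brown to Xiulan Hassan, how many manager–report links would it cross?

Zara Brown is in Xiulan Hassan's organization: the chain from Zara Brown up to Xiulan Hassan is Zara Brown → Zephyr Diaz → Halima Oliveira → Xiulan Hassan, which is 3 links.

3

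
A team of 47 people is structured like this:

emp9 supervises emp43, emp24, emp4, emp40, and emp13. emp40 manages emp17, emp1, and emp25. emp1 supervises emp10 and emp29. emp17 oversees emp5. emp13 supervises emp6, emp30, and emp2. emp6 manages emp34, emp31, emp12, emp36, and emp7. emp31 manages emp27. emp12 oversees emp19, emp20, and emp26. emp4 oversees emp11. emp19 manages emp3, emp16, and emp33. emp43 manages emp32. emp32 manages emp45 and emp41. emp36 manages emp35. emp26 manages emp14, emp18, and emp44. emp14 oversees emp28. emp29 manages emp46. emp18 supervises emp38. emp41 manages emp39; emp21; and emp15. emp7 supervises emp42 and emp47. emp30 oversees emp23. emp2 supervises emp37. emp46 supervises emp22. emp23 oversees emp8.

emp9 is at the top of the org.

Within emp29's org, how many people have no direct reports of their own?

1

The only person in emp29's organization with no one reporting to them is emp22. That is 1.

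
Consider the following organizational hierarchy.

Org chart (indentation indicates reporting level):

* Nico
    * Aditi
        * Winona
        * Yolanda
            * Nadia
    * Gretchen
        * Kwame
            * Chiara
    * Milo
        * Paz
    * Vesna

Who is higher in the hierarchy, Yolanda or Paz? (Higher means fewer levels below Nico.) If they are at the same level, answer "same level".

Both Yolanda and Paz are 2 levels below Nico.

same level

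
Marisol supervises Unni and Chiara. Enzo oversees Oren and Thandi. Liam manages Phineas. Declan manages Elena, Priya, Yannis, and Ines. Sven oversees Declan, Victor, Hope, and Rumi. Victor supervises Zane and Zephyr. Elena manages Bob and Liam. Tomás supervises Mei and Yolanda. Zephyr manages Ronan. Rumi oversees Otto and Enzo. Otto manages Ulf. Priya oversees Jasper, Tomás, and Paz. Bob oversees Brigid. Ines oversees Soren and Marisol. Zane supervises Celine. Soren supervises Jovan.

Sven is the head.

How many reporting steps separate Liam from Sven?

3

Chain from Liam up to Sven: Liam → Elena → Declan → Sven. That is 3 steps up, so Liam is 3 levels below Sven.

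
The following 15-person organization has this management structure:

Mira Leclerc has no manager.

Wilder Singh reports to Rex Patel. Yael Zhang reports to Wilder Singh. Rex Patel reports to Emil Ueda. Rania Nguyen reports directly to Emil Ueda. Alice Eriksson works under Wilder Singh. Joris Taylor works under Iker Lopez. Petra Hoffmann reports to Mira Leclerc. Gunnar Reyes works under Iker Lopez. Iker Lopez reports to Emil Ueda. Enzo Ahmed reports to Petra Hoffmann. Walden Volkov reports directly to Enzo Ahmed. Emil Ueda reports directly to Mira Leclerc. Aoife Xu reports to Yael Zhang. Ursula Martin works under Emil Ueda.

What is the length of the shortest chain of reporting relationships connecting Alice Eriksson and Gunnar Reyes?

Alice Eriksson is 3 levels below Emil Ueda, and Gunnar Reyes is 2 levels below Emil Ueda (their lowest common manager). The shortest path runs up from Alice Eriksson to Emil Ueda and back down to Gunnar Reyes: 3 + 2 = 5 links.

5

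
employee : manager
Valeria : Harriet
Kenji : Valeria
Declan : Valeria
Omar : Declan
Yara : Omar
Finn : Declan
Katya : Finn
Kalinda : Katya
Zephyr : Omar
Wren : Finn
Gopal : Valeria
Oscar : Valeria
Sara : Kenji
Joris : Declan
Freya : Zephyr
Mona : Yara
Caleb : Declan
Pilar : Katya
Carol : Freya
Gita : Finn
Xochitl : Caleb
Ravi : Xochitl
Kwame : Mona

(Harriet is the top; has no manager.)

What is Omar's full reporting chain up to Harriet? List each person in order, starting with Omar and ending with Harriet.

Omar -> Declan -> Valeria -> Harriet

Omar reports to Declan. Declan reports to Valeria. Valeria reports to Harriet. Harriet is at the top.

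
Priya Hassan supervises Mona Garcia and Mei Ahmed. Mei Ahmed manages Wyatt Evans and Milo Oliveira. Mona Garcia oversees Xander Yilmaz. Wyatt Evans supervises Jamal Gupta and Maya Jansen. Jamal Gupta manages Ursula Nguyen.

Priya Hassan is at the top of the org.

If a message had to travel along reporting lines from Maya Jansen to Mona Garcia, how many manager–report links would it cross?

Maya Jansen is 3 levels below Priya Hassan, and Mona Garcia is 1 level below Priya Hassan (their lowest common manager). The shortest path runs up from Maya Jansen to Priya Hassan and back down to Mona Garcia: 3 + 1 = 4 links.

4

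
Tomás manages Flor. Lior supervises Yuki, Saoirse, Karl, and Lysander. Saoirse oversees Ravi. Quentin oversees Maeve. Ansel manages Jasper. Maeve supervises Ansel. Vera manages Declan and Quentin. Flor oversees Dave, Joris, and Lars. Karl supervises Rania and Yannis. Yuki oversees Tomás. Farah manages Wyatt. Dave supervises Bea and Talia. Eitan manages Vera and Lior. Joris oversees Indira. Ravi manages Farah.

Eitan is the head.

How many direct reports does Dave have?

Dave directly manages Bea, Talia. That is 2 direct reports.

2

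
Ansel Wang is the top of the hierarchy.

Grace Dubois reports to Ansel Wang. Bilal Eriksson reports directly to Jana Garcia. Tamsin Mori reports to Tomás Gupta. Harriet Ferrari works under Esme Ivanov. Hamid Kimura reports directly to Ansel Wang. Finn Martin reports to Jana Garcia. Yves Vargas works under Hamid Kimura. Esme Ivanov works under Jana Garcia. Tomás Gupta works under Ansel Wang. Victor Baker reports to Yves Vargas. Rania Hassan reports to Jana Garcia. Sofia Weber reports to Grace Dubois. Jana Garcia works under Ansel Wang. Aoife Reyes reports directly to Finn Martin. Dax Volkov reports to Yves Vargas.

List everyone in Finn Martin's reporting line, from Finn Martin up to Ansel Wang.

Finn Martin -> Jana Garcia -> Ansel Wang

Finn Martin reports to Jana Garcia. Jana Garcia reports to Ansel Wang. Ansel Wang is at the top.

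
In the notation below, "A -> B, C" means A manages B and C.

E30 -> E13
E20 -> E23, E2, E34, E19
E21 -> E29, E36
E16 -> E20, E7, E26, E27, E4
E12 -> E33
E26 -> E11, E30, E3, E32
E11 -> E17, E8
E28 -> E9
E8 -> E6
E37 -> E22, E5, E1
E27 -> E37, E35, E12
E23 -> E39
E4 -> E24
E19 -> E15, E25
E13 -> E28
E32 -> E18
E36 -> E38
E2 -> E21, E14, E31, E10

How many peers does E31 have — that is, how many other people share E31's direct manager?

3

E31 reports to E2. E2's other direct reports are E21, E14, E10 — 3 peers.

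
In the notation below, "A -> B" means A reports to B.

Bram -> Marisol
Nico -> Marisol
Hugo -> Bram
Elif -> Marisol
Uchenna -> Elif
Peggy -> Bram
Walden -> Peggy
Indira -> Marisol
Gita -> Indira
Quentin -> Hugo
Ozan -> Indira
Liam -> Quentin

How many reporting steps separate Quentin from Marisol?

Chain from Quentin up to Marisol: Quentin → Hugo → Bram → Marisol. That is 3 steps up, so Quentin is 3 levels below Marisol.

3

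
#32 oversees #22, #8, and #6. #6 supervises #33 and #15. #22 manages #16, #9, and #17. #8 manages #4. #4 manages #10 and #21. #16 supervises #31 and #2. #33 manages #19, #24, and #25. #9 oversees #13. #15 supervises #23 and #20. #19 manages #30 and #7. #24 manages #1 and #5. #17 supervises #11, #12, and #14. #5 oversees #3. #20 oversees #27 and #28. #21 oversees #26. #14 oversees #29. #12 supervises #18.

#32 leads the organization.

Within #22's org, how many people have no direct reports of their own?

6

The people in #22's organization with no one reporting to them are #18, #29, #11, #13, #2, #31. That is 6.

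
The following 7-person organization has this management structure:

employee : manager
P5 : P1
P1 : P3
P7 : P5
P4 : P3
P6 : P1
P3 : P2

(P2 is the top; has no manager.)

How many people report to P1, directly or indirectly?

P1 directly manages P5, P6. Under P5: P7 (1). P6 has no reports. So P1's organization is 2 direct reports plus everyone under them: 2 + 1 = 3.

3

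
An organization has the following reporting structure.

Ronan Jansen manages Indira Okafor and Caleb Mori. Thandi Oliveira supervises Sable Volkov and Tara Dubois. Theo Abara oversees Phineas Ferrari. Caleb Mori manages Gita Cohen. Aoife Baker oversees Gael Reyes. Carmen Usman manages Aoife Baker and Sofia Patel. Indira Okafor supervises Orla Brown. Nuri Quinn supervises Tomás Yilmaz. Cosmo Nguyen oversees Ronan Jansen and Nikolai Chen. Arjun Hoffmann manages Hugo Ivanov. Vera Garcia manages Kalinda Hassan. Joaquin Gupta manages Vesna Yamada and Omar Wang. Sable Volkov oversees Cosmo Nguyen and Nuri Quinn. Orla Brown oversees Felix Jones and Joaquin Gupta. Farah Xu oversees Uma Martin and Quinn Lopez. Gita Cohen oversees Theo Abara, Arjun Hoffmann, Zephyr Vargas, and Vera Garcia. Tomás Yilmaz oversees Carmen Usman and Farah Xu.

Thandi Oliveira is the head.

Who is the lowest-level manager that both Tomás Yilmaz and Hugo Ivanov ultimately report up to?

Tomás Yilmaz's chain of managers is Nuri Quinn, Sable Volkov, Thandi Oliveira. Hugo Ivanov's chain of managers is Arjun Hoffmann, Gita Cohen, Caleb Mori, Ronan Jansen, Cosmo Nguyen, Sable Volkov, Thandi Oliveira. The first manager that appears in both chains is Sable Volkov.

Sable Volkov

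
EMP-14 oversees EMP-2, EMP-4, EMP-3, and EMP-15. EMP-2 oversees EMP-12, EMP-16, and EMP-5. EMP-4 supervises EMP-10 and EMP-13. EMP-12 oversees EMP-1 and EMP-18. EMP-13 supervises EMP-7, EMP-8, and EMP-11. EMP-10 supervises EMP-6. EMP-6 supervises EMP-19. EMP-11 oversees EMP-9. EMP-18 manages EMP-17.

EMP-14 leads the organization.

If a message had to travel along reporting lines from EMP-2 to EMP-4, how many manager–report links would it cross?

2

EMP-2 is 1 level below EMP-14, and EMP-4 is 1 level below EMP-14 (their lowest common manager). The shortest path runs up from EMP-2 to EMP-14 and back down to EMP-4: 1 + 1 = 2 links.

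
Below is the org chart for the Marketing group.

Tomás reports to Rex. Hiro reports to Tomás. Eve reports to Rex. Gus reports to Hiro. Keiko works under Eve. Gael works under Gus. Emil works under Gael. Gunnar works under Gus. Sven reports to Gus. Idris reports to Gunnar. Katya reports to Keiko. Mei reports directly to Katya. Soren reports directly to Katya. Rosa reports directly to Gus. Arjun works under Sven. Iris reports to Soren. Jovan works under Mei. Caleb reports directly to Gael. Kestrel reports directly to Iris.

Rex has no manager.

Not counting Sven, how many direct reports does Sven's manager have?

Sven reports to Gus. Gus's other direct reports are Gael, Gunnar, Rosa — 3 peers.

3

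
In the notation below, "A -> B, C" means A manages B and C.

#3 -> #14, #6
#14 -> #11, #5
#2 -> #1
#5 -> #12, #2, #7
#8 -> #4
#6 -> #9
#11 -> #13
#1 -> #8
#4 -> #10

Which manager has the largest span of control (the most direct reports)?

Direct-report counts: #3 has 2; #6 has 1; #14 has 2; #5 has 3; #2 has 1; #1 has 1; #8 has 1; #4 has 1; #11 has 1. The largest is 3, held by #5.

#5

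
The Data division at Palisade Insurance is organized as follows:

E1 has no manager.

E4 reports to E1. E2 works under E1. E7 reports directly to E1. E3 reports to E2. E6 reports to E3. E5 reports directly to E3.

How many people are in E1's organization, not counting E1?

E1 directly manages E4, E2, E7. E4 has no reports. Under E2: E3, E5, E6 (3). E7 has no reports. So E1's organization is 3 direct reports plus everyone under them: 1 + 4 + 1 = 6.

6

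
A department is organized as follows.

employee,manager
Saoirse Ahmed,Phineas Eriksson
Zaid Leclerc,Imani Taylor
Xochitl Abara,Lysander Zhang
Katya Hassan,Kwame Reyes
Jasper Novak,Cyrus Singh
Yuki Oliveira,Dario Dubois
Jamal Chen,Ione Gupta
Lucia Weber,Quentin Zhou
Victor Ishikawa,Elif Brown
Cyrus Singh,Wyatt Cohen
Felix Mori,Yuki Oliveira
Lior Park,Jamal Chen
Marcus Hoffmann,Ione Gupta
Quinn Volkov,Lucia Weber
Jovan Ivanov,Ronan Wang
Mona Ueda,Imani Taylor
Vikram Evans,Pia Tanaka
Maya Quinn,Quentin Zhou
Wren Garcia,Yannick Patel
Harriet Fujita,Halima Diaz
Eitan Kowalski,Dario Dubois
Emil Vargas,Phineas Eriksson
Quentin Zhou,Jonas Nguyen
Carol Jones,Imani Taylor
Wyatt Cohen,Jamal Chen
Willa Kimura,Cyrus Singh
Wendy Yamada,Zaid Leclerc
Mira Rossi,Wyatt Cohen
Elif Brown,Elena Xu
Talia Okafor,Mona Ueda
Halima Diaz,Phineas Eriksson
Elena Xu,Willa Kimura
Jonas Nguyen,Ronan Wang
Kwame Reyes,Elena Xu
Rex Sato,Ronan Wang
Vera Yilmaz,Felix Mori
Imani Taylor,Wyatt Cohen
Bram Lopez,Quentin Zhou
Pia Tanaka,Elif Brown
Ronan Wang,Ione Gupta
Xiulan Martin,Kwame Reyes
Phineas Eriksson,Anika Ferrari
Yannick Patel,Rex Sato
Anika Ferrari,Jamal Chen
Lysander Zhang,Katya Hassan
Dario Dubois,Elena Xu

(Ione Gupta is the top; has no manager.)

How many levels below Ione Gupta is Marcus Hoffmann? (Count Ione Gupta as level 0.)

1

Chain from Marcus Hoffmann up to Ione Gupta: Marcus Hoffmann → Ione Gupta. That is 1 step up, so Marcus Hoffmann is 1 level below Ione Gupta.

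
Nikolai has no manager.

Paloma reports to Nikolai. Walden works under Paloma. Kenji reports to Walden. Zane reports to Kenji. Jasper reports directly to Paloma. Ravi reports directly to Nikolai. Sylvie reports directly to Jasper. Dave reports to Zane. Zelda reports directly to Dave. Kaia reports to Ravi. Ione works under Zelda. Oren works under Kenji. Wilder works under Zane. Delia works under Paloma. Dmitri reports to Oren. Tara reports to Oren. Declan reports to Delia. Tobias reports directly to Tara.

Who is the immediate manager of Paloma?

Paloma reports directly to Nikolai.

Nikolai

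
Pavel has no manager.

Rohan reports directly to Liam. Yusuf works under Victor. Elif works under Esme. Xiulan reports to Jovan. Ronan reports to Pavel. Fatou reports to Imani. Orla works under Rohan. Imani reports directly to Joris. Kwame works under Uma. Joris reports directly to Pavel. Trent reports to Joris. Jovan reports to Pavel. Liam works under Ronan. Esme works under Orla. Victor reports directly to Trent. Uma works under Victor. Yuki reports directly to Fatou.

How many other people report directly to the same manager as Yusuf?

1

Yusuf reports to Victor. Victor's other direct reports are Uma — 1 peer.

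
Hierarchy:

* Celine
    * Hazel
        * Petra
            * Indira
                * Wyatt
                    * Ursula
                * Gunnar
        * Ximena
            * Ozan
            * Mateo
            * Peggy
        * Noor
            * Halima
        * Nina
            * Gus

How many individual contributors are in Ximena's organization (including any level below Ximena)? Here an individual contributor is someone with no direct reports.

3

The people in Ximena's organization with no one reporting to them are Peggy, Mateo, Ozan. That is 3.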